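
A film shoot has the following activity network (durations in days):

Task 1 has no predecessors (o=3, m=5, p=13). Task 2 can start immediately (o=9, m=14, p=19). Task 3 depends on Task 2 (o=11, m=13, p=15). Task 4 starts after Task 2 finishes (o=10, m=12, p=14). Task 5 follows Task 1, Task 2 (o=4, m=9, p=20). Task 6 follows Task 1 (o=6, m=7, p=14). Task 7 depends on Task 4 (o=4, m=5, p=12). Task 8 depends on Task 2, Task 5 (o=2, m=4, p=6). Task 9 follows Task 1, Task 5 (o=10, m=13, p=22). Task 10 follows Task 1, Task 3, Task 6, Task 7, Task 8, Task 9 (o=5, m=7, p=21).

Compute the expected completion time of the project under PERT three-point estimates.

47 days

te_Task 1 = (3 + 4·5 + 13)/6 = 36/6 = 6
te_Task 2 = (9 + 4·14 + 19)/6 = 84/6 = 14
te_Task 3 = (11 + 4·13 + 15)/6 = 78/6 = 13
te_Task 4 = (10 + 4·12 + 14)/6 = 72/6 = 12
te_Task 5 = (4 + 4·9 + 20)/6 = 60/6 = 10
te_Task 6 = (6 + 4·7 + 14)/6 = 48/6 = 8
te_Task 7 = (4 + 4·5 + 12)/6 = 36/6 = 6
te_Task 8 = (2 + 4·4 + 6)/6 = 24/6 = 4
te_Task 9 = (10 + 4·13 + 22)/6 = 84/6 = 14
te_Task 10 = (5 + 4·7 + 21)/6 = 54/6 = 9

Forward pass:
ES_Task 1 = 0; EF_Task 1 = 6
ES_Task 2 = 0; EF_Task 2 = 14
ES_Task 3 = 14; EF_Task 3 = 14+13 = 27
ES_Task 4 = 14; EF_Task 4 = 14+12 = 26
ES_Task 5 = max(EF_Task 1=6, EF_Task 2=14) = 14; EF_Task 5 = 14+10 = 24
ES_Task 6 = 6; EF_Task 6 = 6+8 = 14
ES_Task 7 = 26; EF_Task 7 = 26+6 = 32
ES_Task 8 = max(EF_Task 2=14, EF_Task 5=24) = 24; EF_Task 8 = 24+4 = 28
ES_Task 9 = max(EF_Task 1=6, EF_Task 5=24) = 24; EF_Task 9 = 24+14 = 38
ES_Task 10 = max(EF_Task 1=6, EF_Task 3=27, EF_Task 6=14, EF_Task 7=32, EF_Task 8=28, EF_Task 9=38) = 38; EF_Task 10 = 38+9 = 47
Expected project duration μ = 47 days. Critical path: Task 2 → Task 5 → Task 9 → Task 10.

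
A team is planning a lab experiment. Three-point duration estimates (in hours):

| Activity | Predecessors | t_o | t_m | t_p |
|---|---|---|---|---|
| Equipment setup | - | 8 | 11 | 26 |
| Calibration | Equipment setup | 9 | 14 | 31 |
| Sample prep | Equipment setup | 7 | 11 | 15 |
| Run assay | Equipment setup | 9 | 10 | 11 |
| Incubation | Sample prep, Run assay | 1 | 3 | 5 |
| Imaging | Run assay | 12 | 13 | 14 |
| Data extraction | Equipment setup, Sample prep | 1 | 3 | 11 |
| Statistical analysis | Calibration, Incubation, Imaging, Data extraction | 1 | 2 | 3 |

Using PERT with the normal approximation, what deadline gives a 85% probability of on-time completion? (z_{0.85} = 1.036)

te_Equipment setup = (8 + 4·11 + 26)/6 = 78/6 = 13; σ²_Equipment setup = ((26−8)/6)² = 9.000
te_Calibration = (9 + 4·14 + 31)/6 = 96/6 = 16; σ²_Calibration = ((31−9)/6)² = 13.444
te_Sample prep = (7 + 4·11 + 15)/6 = 66/6 = 11; σ²_Sample prep = ((15−7)/6)² = 1.778
te_Run assay = (9 + 4·10 + 11)/6 = 60/6 = 10; σ²_Run assay = ((11−9)/6)² = 0.111
te_Incubation = (1 + 4·3 + 5)/6 = 18/6 = 3; σ²_Incubation = ((5−1)/6)² = 0.444
te_Imaging = (12 + 4·13 + 14)/6 = 78/6 = 13; σ²_Imaging = ((14−12)/6)² = 0.111
te_Data extraction = (1 + 4·3 + 11)/6 = 24/6 = 4; σ²_Data extraction = ((11−1)/6)² = 2.778
te_Statistical analysis = (1 + 4·2 + 3)/6 = 12/6 = 2; σ²_Statistical analysis = ((3−1)/6)² = 0.111

Forward pass:
ES_Equipment setup = 0; EF_Equipment setup = 13
ES_Calibration = 13; EF_Calibration = 13+16 = 29
ES_Sample prep = 13; EF_Sample prep = 13+11 = 24
ES_Run assay = 13; EF_Run assay = 13+10 = 23
ES_Incubation = max(EF_Sample prep=24, EF_Run assay=23) = 24; EF_Incubation = 24+3 = 27
ES_Imaging = 23; EF_Imaging = 23+13 = 36
ES_Data extraction = max(EF_Equipment setup=13, EF_Sample prep=24) = 24; EF_Data extraction = 24+4 = 28
ES_Statistical analysis = max(EF_Calibration=29, EF_Incubation=27, EF_Imaging=36, EF_Data extraction=28) = 36; EF_Statistical analysis = 36+2 = 38
Expected project duration μ = 38 hours. Critical path: Equipment setup → Run assay → Imaging → Statistical analysis.

Variance along critical path = 9.000 + 0.111 + 0.111 + 0.111 = 9.333; σ = 3.055 hours.
D = μ + z·σ = 38 + 1.036·3.055 = 41.2 hours

41.2 hours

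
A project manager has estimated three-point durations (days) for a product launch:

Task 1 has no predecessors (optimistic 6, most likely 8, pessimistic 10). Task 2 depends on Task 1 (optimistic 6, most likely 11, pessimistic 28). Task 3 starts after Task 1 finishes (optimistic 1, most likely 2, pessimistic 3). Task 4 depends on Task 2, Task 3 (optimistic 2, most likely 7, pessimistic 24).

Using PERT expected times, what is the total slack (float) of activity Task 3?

11 days

te_Task 1 = (6 + 4·8 + 10)/6 = 48/6 = 8
te_Task 2 = (6 + 4·11 + 28)/6 = 78/6 = 13
te_Task 3 = (1 + 4·2 + 3)/6 = 12/6 = 2
te_Task 4 = (2 + 4·7 + 24)/6 = 54/6 = 9

Forward pass:
ES_Task 1 = 0; EF_Task 1 = 8
ES_Task 2 = 8; EF_Task 2 = 8+13 = 21
ES_Task 3 = 8; EF_Task 3 = 8+2 = 10
ES_Task 4 = max(EF_Task 2=21, EF_Task 3=10) = 21; EF_Task 4 = 21+9 = 30
Expected project duration μ = 30 days. Critical path: Task 1 → Task 2 → Task 4.

Backward pass:
LF_Task 4 = 30; LS_Task 4 = 30−9 = 21
LF_Task 3 = LS_Task 4 = 21; LS_Task 3 = 21−2 = 19
LF_Task 2 = LS_Task 4 = 21; LS_Task 2 = 21−13 = 8
LF_Task 1 = min(LS_Task 2=8, LS_Task 3=19) = 8; LS_Task 1 = 8−8 = 0
Slack_Task 3 = LS_Task 3 − ES_Task 3 = 19 − 8 = 11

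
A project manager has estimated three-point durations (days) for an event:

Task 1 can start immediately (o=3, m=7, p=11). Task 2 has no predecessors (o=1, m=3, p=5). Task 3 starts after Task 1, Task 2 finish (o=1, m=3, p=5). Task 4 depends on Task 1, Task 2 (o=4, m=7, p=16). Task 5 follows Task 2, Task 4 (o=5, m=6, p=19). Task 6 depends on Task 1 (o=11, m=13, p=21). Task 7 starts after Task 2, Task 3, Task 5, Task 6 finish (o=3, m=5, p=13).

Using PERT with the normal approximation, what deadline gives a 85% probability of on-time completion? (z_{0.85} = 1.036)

32.9 days

te_Task 1 = (3 + 4·7 + 11)/6 = 42/6 = 7; σ²_Task 1 = ((11−3)/6)² = 1.778
te_Task 2 = (1 + 4·3 + 5)/6 = 18/6 = 3; σ²_Task 2 = ((5−1)/6)² = 0.444
te_Task 3 = (1 + 4·3 + 5)/6 = 18/6 = 3; σ²_Task 3 = ((5−1)/6)² = 0.444
te_Task 4 = (4 + 4·7 + 16)/6 = 48/6 = 8; σ²_Task 4 = ((16−4)/6)² = 4.000
te_Task 5 = (5 + 4·6 + 19)/6 = 48/6 = 8; σ²_Task 5 = ((19−5)/6)² = 5.444
te_Task 6 = (11 + 4·13 + 21)/6 = 84/6 = 14; σ²_Task 6 = ((21−11)/6)² = 2.778
te_Task 7 = (3 + 4·5 + 13)/6 = 36/6 = 6; σ²_Task 7 = ((13−3)/6)² = 2.778

Forward pass:
ES_Task 1 = 0; EF_Task 1 = 7
ES_Task 2 = 0; EF_Task 2 = 3
ES_Task 3 = max(EF_Task 1=7, EF_Task 2=3) = 7; EF_Task 3 = 7+3 = 10
ES_Task 4 = max(EF_Task 1=7, EF_Task 2=3) = 7; EF_Task 4 = 7+8 = 15
ES_Task 5 = max(EF_Task 2=3, EF_Task 4=15) = 15; EF_Task 5 = 15+8 = 23
ES_Task 6 = 7; EF_Task 6 = 7+14 = 21
ES_Task 7 = max(EF_Task 2=3, EF_Task 3=10, EF_Task 5=23, EF_Task 6=21) = 23; EF_Task 7 = 23+6 = 29
Expected project duration μ = 29 days. Critical path: Task 1 → Task 4 → Task 5 → Task 7.

Variance along critical path = 1.778 + 4.000 + 5.444 + 2.778 = 14.000; σ = 3.742 days.
D = μ + z·σ = 29 + 1.036·3.742 = 32.9 days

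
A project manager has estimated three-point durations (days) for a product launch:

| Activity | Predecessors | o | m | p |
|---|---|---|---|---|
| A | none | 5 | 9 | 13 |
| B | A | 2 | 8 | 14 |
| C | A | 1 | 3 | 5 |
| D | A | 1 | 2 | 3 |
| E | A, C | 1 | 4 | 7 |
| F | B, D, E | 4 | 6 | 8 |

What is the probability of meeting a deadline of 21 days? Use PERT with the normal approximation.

te_A = (5 + 4·9 + 13)/6 = 54/6 = 9; σ²_A = ((13−5)/6)² = 1.778
te_B = (2 + 4·8 + 14)/6 = 48/6 = 8; σ²_B = ((14−2)/6)² = 4.000
te_C = (1 + 4·3 + 5)/6 = 18/6 = 3; σ²_C = ((5−1)/6)² = 0.444
te_D = (1 + 4·2 + 3)/6 = 12/6 = 2; σ²_D = ((3−1)/6)² = 0.111
te_E = (1 + 4·4 + 7)/6 = 24/6 = 4; σ²_E = ((7−1)/6)² = 1.000
te_F = (4 + 4·6 + 8)/6 = 36/6 = 6; σ²_F = ((8−4)/6)² = 0.444

Forward pass:
ES_A = 0; EF_A = 9
ES_B = 9; EF_B = 9+8 = 17
ES_C = 9; EF_C = 9+3 = 12
ES_D = 9; EF_D = 9+2 = 11
ES_E = max(EF_A=9, EF_C=12) = 12; EF_E = 12+4 = 16
ES_F = max(EF_B=17, EF_D=11, EF_E=16) = 17; EF_F = 17+6 = 23
Expected project duration μ = 23 days. Critical path: A → B → F.

Variance along critical path = 1.778 + 4.000 + 0.444 = 6.222; σ = √6.222 = 2.494 days.
Z = (21 − 23) / 2.494 = -0.802
P(T ≤ 21) = Φ(-0.802) ≈ 0.211

0.211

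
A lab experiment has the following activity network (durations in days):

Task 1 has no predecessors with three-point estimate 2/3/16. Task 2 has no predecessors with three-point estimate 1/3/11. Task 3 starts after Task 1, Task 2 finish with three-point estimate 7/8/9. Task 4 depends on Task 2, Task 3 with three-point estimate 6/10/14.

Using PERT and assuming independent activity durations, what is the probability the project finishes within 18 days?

0.032

te_Task 1 = (2 + 4·3 + 16)/6 = 30/6 = 5; σ²_Task 1 = ((16−2)/6)² = 5.444
te_Task 2 = (1 + 4·3 + 11)/6 = 24/6 = 4; σ²_Task 2 = ((11−1)/6)² = 2.778
te_Task 3 = (7 + 4·8 + 9)/6 = 48/6 = 8; σ²_Task 3 = ((9−7)/6)² = 0.111
te_Task 4 = (6 + 4·10 + 14)/6 = 60/6 = 10; σ²_Task 4 = ((14−6)/6)² = 1.778

Forward pass:
ES_Task 1 = 0; EF_Task 1 = 5
ES_Task 2 = 0; EF_Task 2 = 4
ES_Task 3 = max(EF_Task 1=5, EF_Task 2=4) = 5; EF_Task 3 = 5+8 = 13
ES_Task 4 = max(EF_Task 2=4, EF_Task 3=13) = 13; EF_Task 4 = 13+10 = 23
Expected project duration μ = 23 days. Critical path: Task 1 → Task 3 → Task 4.

Variance along critical path = 5.444 + 0.111 + 1.778 = 7.333; σ = √7.333 = 2.708 days.
Z = (18 − 23) / 2.708 = -1.846
P(T ≤ 18) = Φ(-1.846) ≈ 0.032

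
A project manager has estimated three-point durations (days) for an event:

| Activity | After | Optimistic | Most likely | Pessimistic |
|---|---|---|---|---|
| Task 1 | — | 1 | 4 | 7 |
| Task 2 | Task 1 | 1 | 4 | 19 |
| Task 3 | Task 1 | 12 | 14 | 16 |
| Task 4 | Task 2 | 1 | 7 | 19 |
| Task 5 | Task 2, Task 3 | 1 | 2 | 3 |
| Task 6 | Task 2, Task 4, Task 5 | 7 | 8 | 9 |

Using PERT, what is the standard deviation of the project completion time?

te_Task 1 = (1 + 4·4 + 7)/6 = 24/6 = 4; σ²_Task 1 = ((7−1)/6)² = 1.000
te_Task 2 = (1 + 4·4 + 19)/6 = 36/6 = 6; σ²_Task 2 = ((19−1)/6)² = 9.000
te_Task 3 = (12 + 4·14 + 16)/6 = 84/6 = 14; σ²_Task 3 = ((16−12)/6)² = 0.444
te_Task 4 = (1 + 4·7 + 19)/6 = 48/6 = 8; σ²_Task 4 = ((19−1)/6)² = 9.000
te_Task 5 = (1 + 4·2 + 3)/6 = 12/6 = 2; σ²_Task 5 = ((3−1)/6)² = 0.111
te_Task 6 = (7 + 4·8 + 9)/6 = 48/6 = 8; σ²_Task 6 = ((9−7)/6)² = 0.111

Forward pass:
ES_Task 1 = 0; EF_Task 1 = 4
ES_Task 2 = 4; EF_Task 2 = 4+6 = 10
ES_Task 3 = 4; EF_Task 3 = 4+14 = 18
ES_Task 4 = 10; EF_Task 4 = 10+8 = 18
ES_Task 5 = max(EF_Task 2=10, EF_Task 3=18) = 18; EF_Task 5 = 18+2 = 20
ES_Task 6 = max(EF_Task 2=10, EF_Task 4=18, EF_Task 5=20) = 20; EF_Task 6 = 20+8 = 28
Expected project duration μ = 28 days. Critical path: Task 1 → Task 3 → Task 5 → Task 6.

Variance along critical path = 1.000 + 0.444 + 0.111 + 0.111 = 1.667
σ = √1.667 = 1.291 days

1.29 days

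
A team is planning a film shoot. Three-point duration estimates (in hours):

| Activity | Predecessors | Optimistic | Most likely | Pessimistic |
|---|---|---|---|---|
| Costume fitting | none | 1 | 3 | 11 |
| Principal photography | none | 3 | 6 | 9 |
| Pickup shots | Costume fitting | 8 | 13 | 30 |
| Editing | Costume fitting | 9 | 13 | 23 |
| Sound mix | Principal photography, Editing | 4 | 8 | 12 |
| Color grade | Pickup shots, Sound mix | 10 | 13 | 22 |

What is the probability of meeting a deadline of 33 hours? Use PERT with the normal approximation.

0.031

te_Costume fitting = (1 + 4·3 + 11)/6 = 24/6 = 4; σ²_Costume fitting = ((11−1)/6)² = 2.778
te_Principal photography = (3 + 4·6 + 9)/6 = 36/6 = 6; σ²_Principal photography = ((9−3)/6)² = 1.000
te_Pickup shots = (8 + 4·13 + 30)/6 = 90/6 = 15; σ²_Pickup shots = ((30−8)/6)² = 13.444
te_Editing = (9 + 4·13 + 23)/6 = 84/6 = 14; σ²_Editing = ((23−9)/6)² = 5.444
te_Sound mix = (4 + 4·8 + 12)/6 = 48/6 = 8; σ²_Sound mix = ((12−4)/6)² = 1.778
te_Color grade = (10 + 4·13 + 22)/6 = 84/6 = 14; σ²_Color grade = ((22−10)/6)² = 4.000

Forward pass:
ES_Costume fitting = 0; EF_Costume fitting = 4
ES_Principal photography = 0; EF_Principal photography = 6
ES_Pickup shots = 4; EF_Pickup shots = 4+15 = 19
ES_Editing = 4; EF_Editing = 4+14 = 18
ES_Sound mix = max(EF_Principal photography=6, EF_Editing=18) = 18; EF_Sound mix = 18+8 = 26
ES_Color grade = max(EF_Pickup shots=19, EF_Sound mix=26) = 26; EF_Color grade = 26+14 = 40
Expected project duration μ = 40 hours. Critical path: Costume fitting → Editing → Sound mix → Color grade.

Variance along critical path = 2.778 + 5.444 + 1.778 + 4.000 = 14.000; σ = √14.000 = 3.742 hours.
Z = (33 − 40) / 3.742 = -1.871
P(T ≤ 33) = Φ(-1.871) ≈ 0.031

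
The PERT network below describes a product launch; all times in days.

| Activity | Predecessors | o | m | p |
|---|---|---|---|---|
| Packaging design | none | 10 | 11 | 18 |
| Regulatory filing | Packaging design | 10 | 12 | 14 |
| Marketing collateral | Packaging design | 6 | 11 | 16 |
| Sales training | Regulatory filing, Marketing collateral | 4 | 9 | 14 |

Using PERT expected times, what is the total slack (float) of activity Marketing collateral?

1 days

te_Packaging design = (10 + 4·11 + 18)/6 = 72/6 = 12
te_Regulatory filing = (10 + 4·12 + 14)/6 = 72/6 = 12
te_Marketing collateral = (6 + 4·11 + 16)/6 = 66/6 = 11
te_Sales training = (4 + 4·9 + 14)/6 = 54/6 = 9

Forward pass:
ES_Packaging design = 0; EF_Packaging design = 12
ES_Regulatory filing = 12; EF_Regulatory filing = 12+12 = 24
ES_Marketing collateral = 12; EF_Marketing collateral = 12+11 = 23
ES_Sales training = max(EF_Regulatory filing=24, EF_Marketing collateral=23) = 24; EF_Sales training = 24+9 = 33
Expected project duration μ = 33 days. Critical path: Packaging design → Regulatory filing → Sales training.

Backward pass:
LF_Sales training = 33; LS_Sales training = 33−9 = 24
LF_Marketing collateral = LS_Sales training = 24; LS_Marketing collateral = 24−11 = 13
LF_Regulatory filing = LS_Sales training = 24; LS_Regulatory filing = 24−12 = 12
LF_Packaging design = min(LS_Regulatory filing=12, LS_Marketing collateral=13) = 12; LS_Packaging design = 12−12 = 0
Slack_Marketing collateral = LS_Marketing collateral − ES_Marketing collateral = 13 − 12 = 1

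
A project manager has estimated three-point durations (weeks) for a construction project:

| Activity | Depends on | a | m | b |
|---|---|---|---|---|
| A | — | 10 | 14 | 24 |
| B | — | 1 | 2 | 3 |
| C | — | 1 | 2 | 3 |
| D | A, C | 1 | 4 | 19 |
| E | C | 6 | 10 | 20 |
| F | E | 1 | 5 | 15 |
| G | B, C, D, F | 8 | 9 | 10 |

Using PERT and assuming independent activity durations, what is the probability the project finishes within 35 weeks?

0.905

te_A = (10 + 4·14 + 24)/6 = 90/6 = 15; σ²_A = ((24−10)/6)² = 5.444
te_B = (1 + 4·2 + 3)/6 = 12/6 = 2; σ²_B = ((3−1)/6)² = 0.111
te_C = (1 + 4·2 + 3)/6 = 12/6 = 2; σ²_C = ((3−1)/6)² = 0.111
te_D = (1 + 4·4 + 19)/6 = 36/6 = 6; σ²_D = ((19−1)/6)² = 9.000
te_E = (6 + 4·10 + 20)/6 = 66/6 = 11; σ²_E = ((20−6)/6)² = 5.444
te_F = (1 + 4·5 + 15)/6 = 36/6 = 6; σ²_F = ((15−1)/6)² = 5.444
te_G = (8 + 4·9 + 10)/6 = 54/6 = 9; σ²_G = ((10−8)/6)² = 0.111

Forward pass:
ES_A = 0; EF_A = 15
ES_B = 0; EF_B = 2
ES_C = 0; EF_C = 2
ES_D = max(EF_A=15, EF_C=2) = 15; EF_D = 15+6 = 21
ES_E = 2; EF_E = 2+11 = 13
ES_F = 13; EF_F = 13+6 = 19
ES_G = max(EF_B=2, EF_C=2, EF_D=21, EF_F=19) = 21; EF_G = 21+9 = 30
Expected project duration μ = 30 weeks. Critical path: A → D → G.

Variance along critical path = 5.444 + 9.000 + 0.111 = 14.556; σ = √14.556 = 3.815 weeks.
Z = (35 − 30) / 3.815 = 1.311
P(T ≤ 35) = Φ(1.311) ≈ 0.905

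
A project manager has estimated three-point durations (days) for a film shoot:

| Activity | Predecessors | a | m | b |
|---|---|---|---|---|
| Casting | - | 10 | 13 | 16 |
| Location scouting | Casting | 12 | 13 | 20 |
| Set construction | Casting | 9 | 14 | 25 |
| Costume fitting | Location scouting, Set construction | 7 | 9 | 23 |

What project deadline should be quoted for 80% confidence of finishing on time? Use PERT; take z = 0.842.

42.3 days

te_Casting = (10 + 4·13 + 16)/6 = 78/6 = 13; σ²_Casting = ((16−10)/6)² = 1.000
te_Location scouting = (12 + 4·13 + 20)/6 = 84/6 = 14; σ²_Location scouting = ((20−12)/6)² = 1.778
te_Set construction = (9 + 4·14 + 25)/6 = 90/6 = 15; σ²_Set construction = ((25−9)/6)² = 7.111
te_Costume fitting = (7 + 4·9 + 23)/6 = 66/6 = 11; σ²_Costume fitting = ((23−7)/6)² = 7.111

Forward pass:
ES_Casting = 0; EF_Casting = 13
ES_Location scouting = 13; EF_Location scouting = 13+14 = 27
ES_Set construction = 13; EF_Set construction = 13+15 = 28
ES_Costume fitting = max(EF_Location scouting=27, EF_Set construction=28) = 28; EF_Costume fitting = 28+11 = 39
Expected project duration μ = 39 days. Critical path: Casting → Set construction → Costume fitting.

Variance along critical path = 1.000 + 7.111 + 7.111 = 15.222; σ = 3.902 days.
D = μ + z·σ = 39 + 0.842·3.902 = 42.3 days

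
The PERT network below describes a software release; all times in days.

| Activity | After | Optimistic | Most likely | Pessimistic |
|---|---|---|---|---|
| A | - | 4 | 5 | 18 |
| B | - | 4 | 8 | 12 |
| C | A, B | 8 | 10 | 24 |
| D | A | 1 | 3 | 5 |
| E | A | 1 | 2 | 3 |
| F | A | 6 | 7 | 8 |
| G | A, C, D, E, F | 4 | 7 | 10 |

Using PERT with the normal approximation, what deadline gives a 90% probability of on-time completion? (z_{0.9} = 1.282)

te_A = (4 + 4·5 + 18)/6 = 42/6 = 7; σ²_A = ((18−4)/6)² = 5.444
te_B = (4 + 4·8 + 12)/6 = 48/6 = 8; σ²_B = ((12−4)/6)² = 1.778
te_C = (8 + 4·10 + 24)/6 = 72/6 = 12; σ²_C = ((24−8)/6)² = 7.111
te_D = (1 + 4·3 + 5)/6 = 18/6 = 3; σ²_D = ((5−1)/6)² = 0.444
te_E = (1 + 4·2 + 3)/6 = 12/6 = 2; σ²_E = ((3−1)/6)² = 0.111
te_F = (6 + 4·7 + 8)/6 = 42/6 = 7; σ²_F = ((8−6)/6)² = 0.111
te_G = (4 + 4·7 + 10)/6 = 42/6 = 7; σ²_G = ((10−4)/6)² = 1.000

Forward pass:
ES_A = 0; EF_A = 7
ES_B = 0; EF_B = 8
ES_C = max(EF_A=7, EF_B=8) = 8; EF_C = 8+12 = 20
ES_D = 7; EF_D = 7+3 = 10
ES_E = 7; EF_E = 7+2 = 9
ES_F = 7; EF_F = 7+7 = 14
ES_G = max(EF_A=7, EF_C=20, EF_D=10, EF_E=9, EF_F=14) = 20; EF_G = 20+7 = 27
Expected project duration μ = 27 days. Critical path: B → C → G.

Variance along critical path = 1.778 + 7.111 + 1.000 = 9.889; σ = 3.145 days.
D = μ + z·σ = 27 + 1.282·3.145 = 31.0 days

31.0 days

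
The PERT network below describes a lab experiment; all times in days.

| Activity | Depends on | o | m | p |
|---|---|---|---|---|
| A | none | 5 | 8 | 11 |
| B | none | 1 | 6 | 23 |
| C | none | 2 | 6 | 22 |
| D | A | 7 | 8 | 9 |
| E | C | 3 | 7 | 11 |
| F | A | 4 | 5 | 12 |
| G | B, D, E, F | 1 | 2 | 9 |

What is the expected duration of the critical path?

19 days

te_A = (5 + 4·8 + 11)/6 = 48/6 = 8
te_B = (1 + 4·6 + 23)/6 = 48/6 = 8
te_C = (2 + 4·6 + 22)/6 = 48/6 = 8
te_D = (7 + 4·8 + 9)/6 = 48/6 = 8
te_E = (3 + 4·7 + 11)/6 = 42/6 = 7
te_F = (4 + 4·5 + 12)/6 = 36/6 = 6
te_G = (1 + 4·2 + 9)/6 = 18/6 = 3

Forward pass:
ES_A = 0; EF_A = 8
ES_B = 0; EF_B = 8
ES_C = 0; EF_C = 8
ES_D = 8; EF_D = 8+8 = 16
ES_E = 8; EF_E = 8+7 = 15
ES_F = 8; EF_F = 8+6 = 14
ES_G = max(EF_B=8, EF_D=16, EF_E=15, EF_F=14) = 16; EF_G = 16+3 = 19
Expected project duration μ = 19 days. Critical path: A → D → G.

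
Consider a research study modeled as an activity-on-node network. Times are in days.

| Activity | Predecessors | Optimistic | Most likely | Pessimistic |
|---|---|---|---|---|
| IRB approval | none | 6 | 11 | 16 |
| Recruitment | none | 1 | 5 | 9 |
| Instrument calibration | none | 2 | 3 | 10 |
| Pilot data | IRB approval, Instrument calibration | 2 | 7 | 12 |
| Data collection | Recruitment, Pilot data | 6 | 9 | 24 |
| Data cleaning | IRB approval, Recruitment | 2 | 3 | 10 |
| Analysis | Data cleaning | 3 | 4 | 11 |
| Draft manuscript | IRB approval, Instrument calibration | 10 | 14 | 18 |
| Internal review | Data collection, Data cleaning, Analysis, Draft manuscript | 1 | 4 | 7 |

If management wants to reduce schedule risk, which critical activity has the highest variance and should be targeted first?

te_IRB approval = (6 + 4·11 + 16)/6 = 66/6 = 11; σ²_IRB approval = ((16−6)/6)² = 2.778
te_Recruitment = (1 + 4·5 + 9)/6 = 30/6 = 5; σ²_Recruitment = ((9−1)/6)² = 1.778
te_Instrument calibration = (2 + 4·3 + 10)/6 = 24/6 = 4; σ²_Instrument calibration = ((10−2)/6)² = 1.778
te_Pilot data = (2 + 4·7 + 12)/6 = 42/6 = 7; σ²_Pilot data = ((12−2)/6)² = 2.778
te_Data collection = (6 + 4·9 + 24)/6 = 66/6 = 11; σ²_Data collection = ((24−6)/6)² = 9.000
te_Data cleaning = (2 + 4·3 + 10)/6 = 24/6 = 4; σ²_Data cleaning = ((10−2)/6)² = 1.778
te_Analysis = (3 + 4·4 + 11)/6 = 30/6 = 5; σ²_Analysis = ((11−3)/6)² = 1.778
te_Draft manuscript = (10 + 4·14 + 18)/6 = 84/6 = 14; σ²_Draft manuscript = ((18−10)/6)² = 1.778
te_Internal review = (1 + 4·4 + 7)/6 = 24/6 = 4; σ²_Internal review = ((7−1)/6)² = 1.000

Forward pass:
ES_IRB approval = 0; EF_IRB approval = 11
ES_Recruitment = 0; EF_Recruitment = 5
ES_Instrument calibration = 0; EF_Instrument calibration = 4
ES_Pilot data = max(EF_IRB approval=11, EF_Instrument calibration=4) = 11; EF_Pilot data = 11+7 = 18
ES_Data collection = max(EF_Recruitment=5, EF_Pilot data=18) = 18; EF_Data collection = 18+11 = 29
ES_Data cleaning = max(EF_IRB approval=11, EF_Recruitment=5) = 11; EF_Data cleaning = 11+4 = 15
ES_Analysis = 15; EF_Analysis = 15+5 = 20
ES_Draft manuscript = max(EF_IRB approval=11, EF_Instrument calibration=4) = 11; EF_Draft manuscript = 11+14 = 25
ES_Internal review = max(EF_Data collection=29, EF_Data cleaning=15, EF_Analysis=20, EF_Draft manuscript=25) = 29; EF_Internal review = 29+4 = 33
Expected project duration μ = 33 days. Critical path: IRB approval → Pilot data → Data collection → Internal review.

Variances on critical path: σ²_IRB approval=2.778, σ²_Pilot data=2.778, σ²_Data collection=9.000, σ²_Internal review=1.000.
Largest is σ²_Data collection = 9.000.

Data collection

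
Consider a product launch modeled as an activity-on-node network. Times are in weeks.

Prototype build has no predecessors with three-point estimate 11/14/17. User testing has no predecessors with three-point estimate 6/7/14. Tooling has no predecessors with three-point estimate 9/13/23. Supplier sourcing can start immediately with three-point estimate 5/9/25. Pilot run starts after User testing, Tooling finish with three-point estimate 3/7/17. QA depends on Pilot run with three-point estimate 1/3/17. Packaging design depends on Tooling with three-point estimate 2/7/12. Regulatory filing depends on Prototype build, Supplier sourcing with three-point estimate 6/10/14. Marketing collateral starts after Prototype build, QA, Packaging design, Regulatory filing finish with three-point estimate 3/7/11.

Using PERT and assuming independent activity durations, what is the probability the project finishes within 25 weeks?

te_Prototype build = (11 + 4·14 + 17)/6 = 84/6 = 14; σ²_Prototype build = ((17−11)/6)² = 1.000
te_User testing = (6 + 4·7 + 14)/6 = 48/6 = 8; σ²_User testing = ((14−6)/6)² = 1.778
te_Tooling = (9 + 4·13 + 23)/6 = 84/6 = 14; σ²_Tooling = ((23−9)/6)² = 5.444
te_Supplier sourcing = (5 + 4·9 + 25)/6 = 66/6 = 11; σ²_Supplier sourcing = ((25−5)/6)² = 11.111
te_Pilot run = (3 + 4·7 + 17)/6 = 48/6 = 8; σ²_Pilot run = ((17−3)/6)² = 5.444
te_QA = (1 + 4·3 + 17)/6 = 30/6 = 5; σ²_QA = ((17−1)/6)² = 7.111
te_Packaging design = (2 + 4·7 + 12)/6 = 42/6 = 7; σ²_Packaging design = ((12−2)/6)² = 2.778
te_Regulatory filing = (6 + 4·10 + 14)/6 = 60/6 = 10; σ²_Regulatory filing = ((14−6)/6)² = 1.778
te_Marketing collateral = (3 + 4·7 + 11)/6 = 42/6 = 7; σ²_Marketing collateral = ((11−3)/6)² = 1.778

Forward pass:
ES_Prototype build = 0; EF_Prototype build = 14
ES_User testing = 0; EF_User testing = 8
ES_Tooling = 0; EF_Tooling = 14
ES_Supplier sourcing = 0; EF_Supplier sourcing = 11
ES_Pilot run = max(EF_User testing=8, EF_Tooling=14) = 14; EF_Pilot run = 14+8 = 22
ES_QA = 22; EF_QA = 22+5 = 27
ES_Packaging design = 14; EF_Packaging design = 14+7 = 21
ES_Regulatory filing = max(EF_Prototype build=14, EF_Supplier sourcing=11) = 14; EF_Regulatory filing = 14+10 = 24
ES_Marketing collateral = max(EF_Prototype build=14, EF_QA=27, EF_Packaging design=21, EF_Regulatory filing=24) = 27; EF_Marketing collateral = 27+7 = 34
Expected project duration μ = 34 weeks. Critical path: Tooling → Pilot run → QA → Marketing collateral.

Variance along critical path = 5.444 + 5.444 + 7.111 + 1.778 = 19.778; σ = √19.778 = 4.447 weeks.
Z = (25 − 34) / 4.447 = -2.024
P(T ≤ 25) = Φ(-2.024) ≈ 0.021

0.021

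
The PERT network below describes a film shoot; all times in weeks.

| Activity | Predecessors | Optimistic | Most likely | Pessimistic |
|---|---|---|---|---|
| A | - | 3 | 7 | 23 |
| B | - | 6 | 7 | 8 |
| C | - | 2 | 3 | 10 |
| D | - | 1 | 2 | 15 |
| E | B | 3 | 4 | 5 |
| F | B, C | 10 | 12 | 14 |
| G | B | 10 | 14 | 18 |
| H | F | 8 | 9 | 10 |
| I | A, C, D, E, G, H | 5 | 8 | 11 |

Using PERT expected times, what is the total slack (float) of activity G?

7 weeks

te_A = (3 + 4·7 + 23)/6 = 54/6 = 9
te_B = (6 + 4·7 + 8)/6 = 42/6 = 7
te_C = (2 + 4·3 + 10)/6 = 24/6 = 4
te_D = (1 + 4·2 + 15)/6 = 24/6 = 4
te_E = (3 + 4·4 + 5)/6 = 24/6 = 4
te_F = (10 + 4·12 + 14)/6 = 72/6 = 12
te_G = (10 + 4·14 + 18)/6 = 84/6 = 14
te_H = (8 + 4·9 + 10)/6 = 54/6 = 9
te_I = (5 + 4·8 + 11)/6 = 48/6 = 8

Forward pass:
ES_A = 0; EF_A = 9
ES_B = 0; EF_B = 7
ES_C = 0; EF_C = 4
ES_D = 0; EF_D = 4
ES_E = 7; EF_E = 7+4 = 11
ES_F = max(EF_B=7, EF_C=4) = 7; EF_F = 7+12 = 19
ES_G = 7; EF_G = 7+14 = 21
ES_H = 19; EF_H = 19+9 = 28
ES_I = max(EF_A=9, EF_C=4, EF_D=4, EF_E=11, EF_G=21, EF_H=28) = 28; EF_I = 28+8 = 36
Expected project duration μ = 36 weeks. Critical path: B → F → H → I.

Backward pass:
LF_I = 36; LS_I = 36−8 = 28
LF_H = LS_I = 28; LS_H = 28−9 = 19
LF_G = LS_I = 28; LS_G = 28−14 = 14
LF_F = LS_H = 19; LS_F = 19−12 = 7
LF_E = LS_I = 28; LS_E = 28−4 = 24
LF_D = LS_I = 28; LS_D = 28−4 = 24
LF_C = min(LS_F=7, LS_I=28) = 7; LS_C = 7−4 = 3
LF_B = min(LS_E=24, LS_F=7, LS_G=14) = 7; LS_B = 7−7 = 0
LF_A = LS_I = 28; LS_A = 28−9 = 19
Slack_G = LS_G − ES_G = 14 − 7 = 7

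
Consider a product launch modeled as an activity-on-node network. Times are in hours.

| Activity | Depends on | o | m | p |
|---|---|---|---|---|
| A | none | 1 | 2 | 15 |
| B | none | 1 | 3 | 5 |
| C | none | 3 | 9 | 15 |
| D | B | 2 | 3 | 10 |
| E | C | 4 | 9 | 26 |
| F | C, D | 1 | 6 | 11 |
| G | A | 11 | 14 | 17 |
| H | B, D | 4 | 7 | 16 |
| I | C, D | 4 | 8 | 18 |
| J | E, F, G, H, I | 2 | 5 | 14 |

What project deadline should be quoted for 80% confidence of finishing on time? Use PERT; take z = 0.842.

29.9 hours

te_A = (1 + 4·2 + 15)/6 = 24/6 = 4; σ²_A = ((15−1)/6)² = 5.444
te_B = (1 + 4·3 + 5)/6 = 18/6 = 3; σ²_B = ((5−1)/6)² = 0.444
te_C = (3 + 4·9 + 15)/6 = 54/6 = 9; σ²_C = ((15−3)/6)² = 4.000
te_D = (2 + 4·3 + 10)/6 = 24/6 = 4; σ²_D = ((10−2)/6)² = 1.778
te_E = (4 + 4·9 + 26)/6 = 66/6 = 11; σ²_E = ((26−4)/6)² = 13.444
te_F = (1 + 4·6 + 11)/6 = 36/6 = 6; σ²_F = ((11−1)/6)² = 2.778
te_G = (11 + 4·14 + 17)/6 = 84/6 = 14; σ²_G = ((17−11)/6)² = 1.000
te_H = (4 + 4·7 + 16)/6 = 48/6 = 8; σ²_H = ((16−4)/6)² = 4.000
te_I = (4 + 4·8 + 18)/6 = 54/6 = 9; σ²_I = ((18−4)/6)² = 5.444
te_J = (2 + 4·5 + 14)/6 = 36/6 = 6; σ²_J = ((14−2)/6)² = 4.000

Forward pass:
ES_A = 0; EF_A = 4
ES_B = 0; EF_B = 3
ES_C = 0; EF_C = 9
ES_D = 3; EF_D = 3+4 = 7
ES_E = 9; EF_E = 9+11 = 20
ES_F = max(EF_C=9, EF_D=7) = 9; EF_F = 9+6 = 15
ES_G = 4; EF_G = 4+14 = 18
ES_H = max(EF_B=3, EF_D=7) = 7; EF_H = 7+8 = 15
ES_I = max(EF_C=9, EF_D=7) = 9; EF_I = 9+9 = 18
ES_J = max(EF_E=20, EF_F=15, EF_G=18, EF_H=15, EF_I=18) = 20; EF_J = 20+6 = 26
Expected project duration μ = 26 hours. Critical path: C → E → J.

Variance along critical path = 4.000 + 13.444 + 4.000 = 21.444; σ = 4.631 hours.
D = μ + z·σ = 26 + 0.842·4.631 = 29.9 hours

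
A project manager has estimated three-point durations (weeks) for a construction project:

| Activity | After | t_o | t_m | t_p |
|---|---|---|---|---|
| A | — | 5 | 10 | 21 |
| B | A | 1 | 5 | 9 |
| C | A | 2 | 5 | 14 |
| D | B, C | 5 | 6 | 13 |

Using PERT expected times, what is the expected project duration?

24 weeks

te_A = (5 + 4·10 + 21)/6 = 66/6 = 11
te_B = (1 + 4·5 + 9)/6 = 30/6 = 5
te_C = (2 + 4·5 + 14)/6 = 36/6 = 6
te_D = (5 + 4·6 + 13)/6 = 42/6 = 7

Forward pass:
ES_A = 0; EF_A = 11
ES_B = 11; EF_B = 11+5 = 16
ES_C = 11; EF_C = 11+6 = 17
ES_D = max(EF_B=16, EF_C=17) = 17; EF_D = 17+7 = 24
Expected project duration μ = 24 weeks. Critical path: A → C → D.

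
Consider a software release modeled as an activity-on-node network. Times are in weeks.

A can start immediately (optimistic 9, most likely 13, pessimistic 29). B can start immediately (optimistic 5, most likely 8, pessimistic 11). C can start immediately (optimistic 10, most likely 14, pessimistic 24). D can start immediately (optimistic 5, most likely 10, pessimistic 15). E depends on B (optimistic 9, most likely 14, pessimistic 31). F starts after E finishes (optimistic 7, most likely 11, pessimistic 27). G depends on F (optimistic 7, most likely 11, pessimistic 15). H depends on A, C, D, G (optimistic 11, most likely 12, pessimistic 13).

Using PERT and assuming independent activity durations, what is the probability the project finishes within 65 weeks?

te_A = (9 + 4·13 + 29)/6 = 90/6 = 15; σ²_A = ((29−9)/6)² = 11.111
te_B = (5 + 4·8 + 11)/6 = 48/6 = 8; σ²_B = ((11−5)/6)² = 1.000
te_C = (10 + 4·14 + 24)/6 = 90/6 = 15; σ²_C = ((24−10)/6)² = 5.444
te_D = (5 + 4·10 + 15)/6 = 60/6 = 10; σ²_D = ((15−5)/6)² = 2.778
te_E = (9 + 4·14 + 31)/6 = 96/6 = 16; σ²_E = ((31−9)/6)² = 13.444
te_F = (7 + 4·11 + 27)/6 = 78/6 = 13; σ²_F = ((27−7)/6)² = 11.111
te_G = (7 + 4·11 + 15)/6 = 66/6 = 11; σ²_G = ((15−7)/6)² = 1.778
te_H = (11 + 4·12 + 13)/6 = 72/6 = 12; σ²_H = ((13−11)/6)² = 0.111

Forward pass:
ES_A = 0; EF_A = 15
ES_B = 0; EF_B = 8
ES_C = 0; EF_C = 15
ES_D = 0; EF_D = 10
ES_E = 8; EF_E = 8+16 = 24
ES_F = 24; EF_F = 24+13 = 37
ES_G = 37; EF_G = 37+11 = 48
ES_H = max(EF_A=15, EF_C=15, EF_D=10, EF_G=48) = 48; EF_H = 48+12 = 60
Expected project duration μ = 60 weeks. Critical path: B → E → F → G → H.

Variance along critical path = 1.000 + 13.444 + 11.111 + 1.778 + 0.111 = 27.444; σ = √27.444 = 5.239 weeks.
Z = (65 − 60) / 5.239 = 0.954
P(T ≤ 65) = Φ(0.954) ≈ 0.830

0.830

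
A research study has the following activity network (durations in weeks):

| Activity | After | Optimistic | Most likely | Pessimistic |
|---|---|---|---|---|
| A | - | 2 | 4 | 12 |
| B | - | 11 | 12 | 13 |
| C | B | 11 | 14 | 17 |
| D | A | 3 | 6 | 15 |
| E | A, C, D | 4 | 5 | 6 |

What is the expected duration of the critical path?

te_A = (2 + 4·4 + 12)/6 = 30/6 = 5
te_B = (11 + 4·12 + 13)/6 = 72/6 = 12
te_C = (11 + 4·14 + 17)/6 = 84/6 = 14
te_D = (3 + 4·6 + 15)/6 = 42/6 = 7
te_E = (4 + 4·5 + 6)/6 = 30/6 = 5

Forward pass:
ES_A = 0; EF_A = 5
ES_B = 0; EF_B = 12
ES_C = 12; EF_C = 12+14 = 26
ES_D = 5; EF_D = 5+7 = 12
ES_E = max(EF_A=5, EF_C=26, EF_D=12) = 26; EF_E = 26+5 = 31
Expected project duration μ = 31 weeks. Critical path: B → C → E.

31 weeks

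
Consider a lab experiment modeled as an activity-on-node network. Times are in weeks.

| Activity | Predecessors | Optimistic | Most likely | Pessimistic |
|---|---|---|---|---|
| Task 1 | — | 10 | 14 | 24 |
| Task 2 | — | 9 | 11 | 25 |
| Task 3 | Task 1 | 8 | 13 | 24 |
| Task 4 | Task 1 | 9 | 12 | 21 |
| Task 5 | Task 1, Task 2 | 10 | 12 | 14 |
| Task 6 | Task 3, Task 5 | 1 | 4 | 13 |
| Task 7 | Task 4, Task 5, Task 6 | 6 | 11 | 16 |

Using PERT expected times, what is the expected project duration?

te_Task 1 = (10 + 4·14 + 24)/6 = 90/6 = 15
te_Task 2 = (9 + 4·11 + 25)/6 = 78/6 = 13
te_Task 3 = (8 + 4·13 + 24)/6 = 84/6 = 14
te_Task 4 = (9 + 4·12 + 21)/6 = 78/6 = 13
te_Task 5 = (10 + 4·12 + 14)/6 = 72/6 = 12
te_Task 6 = (1 + 4·4 + 13)/6 = 30/6 = 5
te_Task 7 = (6 + 4·11 + 16)/6 = 66/6 = 11

Forward pass:
ES_Task 1 = 0; EF_Task 1 = 15
ES_Task 2 = 0; EF_Task 2 = 13
ES_Task 3 = 15; EF_Task 3 = 15+14 = 29
ES_Task 4 = 15; EF_Task 4 = 15+13 = 28
ES_Task 5 = max(EF_Task 1=15, EF_Task 2=13) = 15; EF_Task 5 = 15+12 = 27
ES_Task 6 = max(EF_Task 3=29, EF_Task 5=27) = 29; EF_Task 6 = 29+5 = 34
ES_Task 7 = max(EF_Task 4=28, EF_Task 5=27, EF_Task 6=34) = 34; EF_Task 7 = 34+11 = 45
Expected project duration μ = 45 weeks. Critical path: Task 1 → Task 3 → Task 6 → Task 7.

45 weeks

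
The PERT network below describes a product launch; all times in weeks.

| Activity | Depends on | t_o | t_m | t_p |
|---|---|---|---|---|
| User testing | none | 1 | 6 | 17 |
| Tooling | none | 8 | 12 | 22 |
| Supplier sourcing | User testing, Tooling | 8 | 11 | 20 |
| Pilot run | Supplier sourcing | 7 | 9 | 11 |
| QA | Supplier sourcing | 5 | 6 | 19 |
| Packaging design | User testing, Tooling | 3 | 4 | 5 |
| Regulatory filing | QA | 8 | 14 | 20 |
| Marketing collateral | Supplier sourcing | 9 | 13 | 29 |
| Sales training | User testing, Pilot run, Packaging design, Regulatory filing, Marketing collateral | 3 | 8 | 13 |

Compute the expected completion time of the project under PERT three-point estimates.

55 weeks

te_User testing = (1 + 4·6 + 17)/6 = 42/6 = 7
te_Tooling = (8 + 4·12 + 22)/6 = 78/6 = 13
te_Supplier sourcing = (8 + 4·11 + 20)/6 = 72/6 = 12
te_Pilot run = (7 + 4·9 + 11)/6 = 54/6 = 9
te_QA = (5 + 4·6 + 19)/6 = 48/6 = 8
te_Packaging design = (3 + 4·4 + 5)/6 = 24/6 = 4
te_Regulatory filing = (8 + 4·14 + 20)/6 = 84/6 = 14
te_Marketing collateral = (9 + 4·13 + 29)/6 = 90/6 = 15
te_Sales training = (3 + 4·8 + 13)/6 = 48/6 = 8

Forward pass:
ES_User testing = 0; EF_User testing = 7
ES_Tooling = 0; EF_Tooling = 13
ES_Supplier sourcing = max(EF_User testing=7, EF_Tooling=13) = 13; EF_Supplier sourcing = 13+12 = 25
ES_Pilot run = 25; EF_Pilot run = 25+9 = 34
ES_QA = 25; EF_QA = 25+8 = 33
ES_Packaging design = max(EF_User testing=7, EF_Tooling=13) = 13; EF_Packaging design = 13+4 = 17
ES_Regulatory filing = 33; EF_Regulatory filing = 33+14 = 47
ES_Marketing collateral = 25; EF_Marketing collateral = 25+15 = 40
ES_Sales training = max(EF_User testing=7, EF_Pilot run=34, EF_Packaging design=17, EF_Regulatory filing=47, EF_Marketing collateral=40) = 47; EF_Sales training = 47+8 = 55
Expected project duration μ = 55 weeks. Critical path: Tooling → Supplier sourcing → QA → Regulatory filing → Sales training.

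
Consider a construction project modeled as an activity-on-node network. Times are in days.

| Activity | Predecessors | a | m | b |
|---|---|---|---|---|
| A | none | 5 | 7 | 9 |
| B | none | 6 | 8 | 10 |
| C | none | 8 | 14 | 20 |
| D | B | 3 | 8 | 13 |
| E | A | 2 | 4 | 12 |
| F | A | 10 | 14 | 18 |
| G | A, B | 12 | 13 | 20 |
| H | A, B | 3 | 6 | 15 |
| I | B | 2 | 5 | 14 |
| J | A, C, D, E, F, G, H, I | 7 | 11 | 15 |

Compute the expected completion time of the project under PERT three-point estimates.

33 days

te_A = (5 + 4·7 + 9)/6 = 42/6 = 7
te_B = (6 + 4·8 + 10)/6 = 48/6 = 8
te_C = (8 + 4·14 + 20)/6 = 84/6 = 14
te_D = (3 + 4·8 + 13)/6 = 48/6 = 8
te_E = (2 + 4·4 + 12)/6 = 30/6 = 5
te_F = (10 + 4·14 + 18)/6 = 84/6 = 14
te_G = (12 + 4·13 + 20)/6 = 84/6 = 14
te_H = (3 + 4·6 + 15)/6 = 42/6 = 7
te_I = (2 + 4·5 + 14)/6 = 36/6 = 6
te_J = (7 + 4·11 + 15)/6 = 66/6 = 11

Forward pass:
ES_A = 0; EF_A = 7
ES_B = 0; EF_B = 8
ES_C = 0; EF_C = 14
ES_D = 8; EF_D = 8+8 = 16
ES_E = 7; EF_E = 7+5 = 12
ES_F = 7; EF_F = 7+14 = 21
ES_G = max(EF_A=7, EF_B=8) = 8; EF_G = 8+14 = 22
ES_H = max(EF_A=7, EF_B=8) = 8; EF_H = 8+7 = 15
ES_I = 8; EF_I = 8+6 = 14
ES_J = max(EF_A=7, EF_C=14, EF_D=16, EF_E=12, EF_F=21, EF_G=22, EF_H=15, EF_I=14) = 22; EF_J = 22+11 = 33
Expected project duration μ = 33 days. Critical path: B → G → J.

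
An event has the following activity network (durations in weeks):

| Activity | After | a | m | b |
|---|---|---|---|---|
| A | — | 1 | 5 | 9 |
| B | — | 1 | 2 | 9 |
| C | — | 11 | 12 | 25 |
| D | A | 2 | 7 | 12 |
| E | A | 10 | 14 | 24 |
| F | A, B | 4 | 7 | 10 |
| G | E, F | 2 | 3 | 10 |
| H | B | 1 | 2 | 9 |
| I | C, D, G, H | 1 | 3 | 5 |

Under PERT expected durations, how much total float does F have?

te_A = (1 + 4·5 + 9)/6 = 30/6 = 5
te_B = (1 + 4·2 + 9)/6 = 18/6 = 3
te_C = (11 + 4·12 + 25)/6 = 84/6 = 14
te_D = (2 + 4·7 + 12)/6 = 42/6 = 7
te_E = (10 + 4·14 + 24)/6 = 90/6 = 15
te_F = (4 + 4·7 + 10)/6 = 42/6 = 7
te_G = (2 + 4·3 + 10)/6 = 24/6 = 4
te_H = (1 + 4·2 + 9)/6 = 18/6 = 3
te_I = (1 + 4·3 + 5)/6 = 18/6 = 3

Forward pass:
ES_A = 0; EF_A = 5
ES_B = 0; EF_B = 3
ES_C = 0; EF_C = 14
ES_D = 5; EF_D = 5+7 = 12
ES_E = 5; EF_E = 5+15 = 20
ES_F = max(EF_A=5, EF_B=3) = 5; EF_F = 5+7 = 12
ES_G = max(EF_E=20, EF_F=12) = 20; EF_G = 20+4 = 24
ES_H = 3; EF_H = 3+3 = 6
ES_I = max(EF_C=14, EF_D=12, EF_G=24, EF_H=6) = 24; EF_I = 24+3 = 27
Expected project duration μ = 27 weeks. Critical path: A → E → G → I.

Backward pass:
LF_I = 27; LS_I = 27−3 = 24
LF_H = LS_I = 24; LS_H = 24−3 = 21
LF_G = LS_I = 24; LS_G = 24−4 = 20
LF_F = LS_G = 20; LS_F = 20−7 = 13
LF_E = LS_G = 20; LS_E = 20−15 = 5
LF_D = LS_I = 24; LS_D = 24−7 = 17
LF_C = LS_I = 24; LS_C = 24−14 = 10
LF_B = min(LS_F=13, LS_H=21) = 13; LS_B = 13−3 = 10
LF_A = min(LS_D=17, LS_E=5, LS_F=13) = 5; LS_A = 5−5 = 0
Slack_F = LS_F − ES_F = 13 − 5 = 8

8 weeks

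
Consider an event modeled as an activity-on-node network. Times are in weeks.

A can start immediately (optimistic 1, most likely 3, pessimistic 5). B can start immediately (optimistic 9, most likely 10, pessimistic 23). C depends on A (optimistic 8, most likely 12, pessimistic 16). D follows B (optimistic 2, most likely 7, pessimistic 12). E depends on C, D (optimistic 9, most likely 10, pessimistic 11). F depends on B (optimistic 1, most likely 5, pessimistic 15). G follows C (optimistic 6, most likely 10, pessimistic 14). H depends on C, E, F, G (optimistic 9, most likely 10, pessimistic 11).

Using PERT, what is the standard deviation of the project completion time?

2.91 weeks

te_A = (1 + 4·3 + 5)/6 = 18/6 = 3; σ²_A = ((5−1)/6)² = 0.444
te_B = (9 + 4·10 + 23)/6 = 72/6 = 12; σ²_B = ((23−9)/6)² = 5.444
te_C = (8 + 4·12 + 16)/6 = 72/6 = 12; σ²_C = ((16−8)/6)² = 1.778
te_D = (2 + 4·7 + 12)/6 = 42/6 = 7; σ²_D = ((12−2)/6)² = 2.778
te_E = (9 + 4·10 + 11)/6 = 60/6 = 10; σ²_E = ((11−9)/6)² = 0.111
te_F = (1 + 4·5 + 15)/6 = 36/6 = 6; σ²_F = ((15−1)/6)² = 5.444
te_G = (6 + 4·10 + 14)/6 = 60/6 = 10; σ²_G = ((14−6)/6)² = 1.778
te_H = (9 + 4·10 + 11)/6 = 60/6 = 10; σ²_H = ((11−9)/6)² = 0.111

Forward pass:
ES_A = 0; EF_A = 3
ES_B = 0; EF_B = 12
ES_C = 3; EF_C = 3+12 = 15
ES_D = 12; EF_D = 12+7 = 19
ES_E = max(EF_C=15, EF_D=19) = 19; EF_E = 19+10 = 29
ES_F = 12; EF_F = 12+6 = 18
ES_G = 15; EF_G = 15+10 = 25
ES_H = max(EF_C=15, EF_E=29, EF_F=18, EF_G=25) = 29; EF_H = 29+10 = 39
Expected project duration μ = 39 weeks. Critical path: B → D → E → H.

Variance along critical path = 5.444 + 2.778 + 0.111 + 0.111 = 8.444
σ = √8.444 = 2.906 weeks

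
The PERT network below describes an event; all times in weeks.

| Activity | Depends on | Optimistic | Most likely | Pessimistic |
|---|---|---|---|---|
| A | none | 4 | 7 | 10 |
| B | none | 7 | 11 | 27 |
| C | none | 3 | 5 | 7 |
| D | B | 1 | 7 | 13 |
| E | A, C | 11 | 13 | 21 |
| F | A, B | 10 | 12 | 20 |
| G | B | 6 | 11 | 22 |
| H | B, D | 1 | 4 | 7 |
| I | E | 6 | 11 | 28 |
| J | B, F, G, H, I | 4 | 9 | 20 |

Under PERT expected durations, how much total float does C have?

2 weeks

te_A = (4 + 4·7 + 10)/6 = 42/6 = 7
te_B = (7 + 4·11 + 27)/6 = 78/6 = 13
te_C = (3 + 4·5 + 7)/6 = 30/6 = 5
te_D = (1 + 4·7 + 13)/6 = 42/6 = 7
te_E = (11 + 4·13 + 21)/6 = 84/6 = 14
te_F = (10 + 4·12 + 20)/6 = 78/6 = 13
te_G = (6 + 4·11 + 22)/6 = 72/6 = 12
te_H = (1 + 4·4 + 7)/6 = 24/6 = 4
te_I = (6 + 4·11 + 28)/6 = 78/6 = 13
te_J = (4 + 4·9 + 20)/6 = 60/6 = 10

Forward pass:
ES_A = 0; EF_A = 7
ES_B = 0; EF_B = 13
ES_C = 0; EF_C = 5
ES_D = 13; EF_D = 13+7 = 20
ES_E = max(EF_A=7, EF_C=5) = 7; EF_E = 7+14 = 21
ES_F = max(EF_A=7, EF_B=13) = 13; EF_F = 13+13 = 26
ES_G = 13; EF_G = 13+12 = 25
ES_H = max(EF_B=13, EF_D=20) = 20; EF_H = 20+4 = 24
ES_I = 21; EF_I = 21+13 = 34
ES_J = max(EF_B=13, EF_F=26, EF_G=25, EF_H=24, EF_I=34) = 34; EF_J = 34+10 = 44
Expected project duration μ = 44 weeks. Critical path: A → E → I → J.

Backward pass:
LF_J = 44; LS_J = 44−10 = 34
LF_I = LS_J = 34; LS_I = 34−13 = 21
LF_H = LS_J = 34; LS_H = 34−4 = 30
LF_G = LS_J = 34; LS_G = 34−12 = 22
LF_F = LS_J = 34; LS_F = 34−13 = 21
LF_E = LS_I = 21; LS_E = 21−14 = 7
LF_D = LS_H = 30; LS_D = 30−7 = 23
LF_C = LS_E = 7; LS_C = 7−5 = 2
LF_B = min(LS_D=23, LS_F=21, LS_G=22, LS_H=30, LS_J=34) = 21; LS_B = 21−13 = 8
LF_A = min(LS_E=7, LS_F=21) = 7; LS_A = 7−7 = 0
Slack_C = LS_C − ES_C = 2 − 0 = 2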